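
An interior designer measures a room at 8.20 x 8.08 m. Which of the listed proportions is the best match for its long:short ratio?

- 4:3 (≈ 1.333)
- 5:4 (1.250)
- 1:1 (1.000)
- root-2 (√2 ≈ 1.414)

8.20/8.08 ≈ 1.015. Nearest candidates are 1:1 (1.000, off by 0.015) and 5:4 (1.250, off by 0.235).

1:1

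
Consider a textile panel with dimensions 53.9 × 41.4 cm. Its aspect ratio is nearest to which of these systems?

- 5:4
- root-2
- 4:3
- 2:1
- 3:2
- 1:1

4:3

Ratio = 53.9 / 41.4 ≈ 1.302.
Distances: 5:4 1.250 (Δ 0.052); root-2 1.414 (Δ 0.112); 4:3 1.333 (Δ 0.031); 2:1 2.000 (Δ 0.698); 3:2 1.500 (Δ 0.198); 1:1 1.000 (Δ 0.302).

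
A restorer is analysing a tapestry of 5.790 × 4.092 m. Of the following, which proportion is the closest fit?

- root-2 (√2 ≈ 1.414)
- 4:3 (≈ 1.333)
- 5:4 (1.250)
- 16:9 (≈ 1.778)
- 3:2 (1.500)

Ratio = 5.790 / 4.092 ≈ 1.415.
Distances: root-2 1.414 (Δ 0.001); 4:3 1.333 (Δ 0.082); 5:4 1.250 (Δ 0.165); 16:9 1.778 (Δ 0.363); 3:2 1.500 (Δ 0.085).

root-2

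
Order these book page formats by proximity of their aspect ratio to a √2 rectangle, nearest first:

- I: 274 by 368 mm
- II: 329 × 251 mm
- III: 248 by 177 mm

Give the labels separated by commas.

III, I, II

Ratios: I = 368 / 274 ≈ 1.343; II = 329 / 251 ≈ 1.311; III = 248 / 177 ≈ 1.401.
|Δ from 1.414|: I 0.071; II 0.103; III 0.013.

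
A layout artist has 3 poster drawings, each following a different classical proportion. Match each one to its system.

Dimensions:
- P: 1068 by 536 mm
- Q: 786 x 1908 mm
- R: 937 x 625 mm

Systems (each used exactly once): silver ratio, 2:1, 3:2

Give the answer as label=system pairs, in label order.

P=2:1, Q=silver ratio, R=3:2

Ratios: P ≈ 1.993; Q ≈ 2.427; R ≈ 1.499.
Targets: silver ratio ≈ 2.414; 2:1 ≈ 2.000; 3:2 ≈ 1.500.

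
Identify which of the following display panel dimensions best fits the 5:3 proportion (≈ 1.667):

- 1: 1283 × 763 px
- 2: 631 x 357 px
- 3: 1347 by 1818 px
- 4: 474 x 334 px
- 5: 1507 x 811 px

1

Ratios (long/short): 1 ≈ 1.682; 2 ≈ 1.768; 3 ≈ 1.350; 4 ≈ 1.419; 5 ≈ 1.858.
5:3 ≈ 1.667; option 1 is nearest (Δ 0.015).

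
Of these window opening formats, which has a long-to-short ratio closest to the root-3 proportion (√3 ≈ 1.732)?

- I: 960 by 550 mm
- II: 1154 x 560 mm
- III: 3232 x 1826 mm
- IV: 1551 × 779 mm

Target root-3 ≈ 1.732.
I: 1.745 (Δ0.013)  II: 2.061 (Δ0.329)  III: 1.770 (Δ0.038)  IV: 1.991 (Δ0.259)

I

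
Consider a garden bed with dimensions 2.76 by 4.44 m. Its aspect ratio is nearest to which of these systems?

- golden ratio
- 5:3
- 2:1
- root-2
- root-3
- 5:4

golden ratio

Ratio = 4.44 / 2.76 ≈ 1.609.
Distances: golden ratio 1.618 (Δ 0.009); 5:3 1.667 (Δ 0.058); 2:1 2.000 (Δ 0.391); root-2 1.414 (Δ 0.195); root-3 1.732 (Δ 0.123); 5:4 1.250 (Δ 0.359).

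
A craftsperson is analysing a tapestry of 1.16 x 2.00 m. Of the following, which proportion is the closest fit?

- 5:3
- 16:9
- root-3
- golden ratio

Ratio = 2.00 / 1.16 ≈ 1.724.
Distances: 5:3 1.667 (Δ 0.057); 16:9 1.778 (Δ 0.054); root-3 1.732 (Δ 0.008); golden ratio 1.618 (Δ 0.106).

root-3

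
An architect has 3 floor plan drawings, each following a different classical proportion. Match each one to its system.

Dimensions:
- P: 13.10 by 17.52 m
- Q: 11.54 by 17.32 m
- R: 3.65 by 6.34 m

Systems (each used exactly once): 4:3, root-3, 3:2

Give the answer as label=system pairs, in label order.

Ratios: P ≈ 1.337; Q ≈ 1.501; R ≈ 1.737.
Targets: 4:3 ≈ 1.333; root-3 ≈ 1.732; 3:2 ≈ 1.500.

P=4:3, Q=3:2, R=root-3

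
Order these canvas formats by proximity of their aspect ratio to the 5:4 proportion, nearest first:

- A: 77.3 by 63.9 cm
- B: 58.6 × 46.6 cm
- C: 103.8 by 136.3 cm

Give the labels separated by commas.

B, A, C

A: 77.3/63.9 ≈ 1.210 → |1.210 − 1.250| = 0.040
B: 58.6/46.6 ≈ 1.258 → |1.258 − 1.250| = 0.008
C: 136.3/103.8 ≈ 1.313 → |1.313 − 1.250| = 0.063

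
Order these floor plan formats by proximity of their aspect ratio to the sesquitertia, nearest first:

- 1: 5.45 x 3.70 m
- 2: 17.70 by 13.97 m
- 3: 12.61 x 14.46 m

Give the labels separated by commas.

1: 5.45/3.70 ≈ 1.473 → |1.473 − 1.333| = 0.140
2: 17.70/13.97 ≈ 1.267 → |1.267 − 1.333| = 0.066
3: 14.46/12.61 ≈ 1.147 → |1.147 − 1.333| = 0.186

2, 1, 3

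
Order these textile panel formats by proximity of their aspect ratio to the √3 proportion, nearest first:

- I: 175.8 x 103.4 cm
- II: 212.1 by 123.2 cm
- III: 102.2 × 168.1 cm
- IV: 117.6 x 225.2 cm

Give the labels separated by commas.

Ratios: I = 175.8 / 103.4 ≈ 1.700; II = 212.1 / 123.2 ≈ 1.722; III = 168.1 / 102.2 ≈ 1.645; IV = 225.2 / 117.6 ≈ 1.915.
|Δ from 1.732|: I 0.032; II 0.010; III 0.087; IV 0.183.

II, I, III, IV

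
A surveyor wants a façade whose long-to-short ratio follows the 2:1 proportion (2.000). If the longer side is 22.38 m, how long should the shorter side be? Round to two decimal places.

2:1 = 2.00000.
Shorter side = 22.38 ÷ 2.00000 ≈ 11.1900 → 11.19 m.

11.19 m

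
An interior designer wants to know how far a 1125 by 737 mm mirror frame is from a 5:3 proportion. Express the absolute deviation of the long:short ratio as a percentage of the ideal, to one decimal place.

Ratio = 1125 / 737 ≈ 1.5265.
Ideal 5:3 ≈ 1.6667. |1.5265 − 1.6667| / 1.6667 ≈ 8.41% → 8.4%.

8.4%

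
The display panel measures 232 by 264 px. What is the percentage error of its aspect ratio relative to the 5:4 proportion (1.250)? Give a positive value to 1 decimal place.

9.0%

Ratio = 264 / 232 ≈ 1.1379.
Ideal 5:4 = 1.2500. |1.1379 − 1.2500| / 1.2500 ≈ 8.97% → 9.0%.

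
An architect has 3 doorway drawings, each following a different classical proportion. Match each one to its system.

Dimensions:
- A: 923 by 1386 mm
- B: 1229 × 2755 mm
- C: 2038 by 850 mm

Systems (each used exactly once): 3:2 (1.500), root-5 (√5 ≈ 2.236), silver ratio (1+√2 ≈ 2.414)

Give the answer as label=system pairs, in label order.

Ratios: A ≈ 1.502; B ≈ 2.242; C ≈ 2.398.
Targets: 3:2 ≈ 1.500; root-5 ≈ 2.236; silver ratio ≈ 2.414.

A=3:2, B=root-5, C=silver ratio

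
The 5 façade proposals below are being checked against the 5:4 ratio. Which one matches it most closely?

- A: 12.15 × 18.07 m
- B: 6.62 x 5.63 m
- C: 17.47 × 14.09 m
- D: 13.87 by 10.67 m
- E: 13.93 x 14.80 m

Ratios (long/short): A ≈ 1.487; B ≈ 1.176; C ≈ 1.240; D ≈ 1.300; E ≈ 1.062.
5:4 ≈ 1.250; option C is nearest (Δ 0.010).

C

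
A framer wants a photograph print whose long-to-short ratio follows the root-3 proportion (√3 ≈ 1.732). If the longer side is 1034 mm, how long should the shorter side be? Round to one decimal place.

597.0 mm

root-3 ≈ 1.73205.
Shorter side = 1034 ÷ 1.73205 ≈ 596.980 → 597.0 mm.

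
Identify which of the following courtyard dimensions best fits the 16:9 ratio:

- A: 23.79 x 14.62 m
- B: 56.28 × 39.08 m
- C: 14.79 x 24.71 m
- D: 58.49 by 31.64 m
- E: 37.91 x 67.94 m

E

Target 16:9 ≈ 1.778.
A: 1.627 (Δ0.151)  B: 1.440 (Δ0.338)  C: 1.671 (Δ0.107)  D: 1.849 (Δ0.071)  E: 1.792 (Δ0.014)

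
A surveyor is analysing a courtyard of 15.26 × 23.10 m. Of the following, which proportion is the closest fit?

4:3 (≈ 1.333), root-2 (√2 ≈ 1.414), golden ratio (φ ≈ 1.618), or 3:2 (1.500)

23.10/15.26 ≈ 1.514. Nearest candidates are 3:2 (1.500, off by 0.014) and root-2 (1.414, off by 0.100).

3:2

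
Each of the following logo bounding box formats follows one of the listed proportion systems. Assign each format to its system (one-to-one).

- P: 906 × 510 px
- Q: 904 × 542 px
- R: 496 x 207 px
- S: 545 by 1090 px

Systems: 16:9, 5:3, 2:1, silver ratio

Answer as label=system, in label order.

P = 906/510 ≈ 1.776 → 16:9 (1.778)
Q = 904/542 ≈ 1.668 → 5:3 (1.667)
R = 496/207 ≈ 2.396 → silver ratio (2.414)
S = 1090/545 ≈ 2.000 → 2:1 (2.000)

P=16:9, Q=5:3, R=silver ratio, S=2:1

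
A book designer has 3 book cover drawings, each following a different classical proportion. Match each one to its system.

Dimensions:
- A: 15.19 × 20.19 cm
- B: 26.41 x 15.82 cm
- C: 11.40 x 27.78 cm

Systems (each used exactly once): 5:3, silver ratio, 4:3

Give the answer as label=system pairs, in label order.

A = 20.19/15.19 ≈ 1.329 → 4:3 (1.333)
B = 26.41/15.82 ≈ 1.669 → 5:3 (1.667)
C = 27.78/11.40 ≈ 2.437 → silver ratio (2.414)

A=4:3, B=5:3, C=silver ratio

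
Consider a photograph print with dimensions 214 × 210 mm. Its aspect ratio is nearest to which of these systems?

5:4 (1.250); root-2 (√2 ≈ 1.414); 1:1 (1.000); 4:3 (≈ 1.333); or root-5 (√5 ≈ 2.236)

214/210 ≈ 1.019. Nearest candidates are 1:1 (1.000, off by 0.019) and 5:4 (1.250, off by 0.231).

1:1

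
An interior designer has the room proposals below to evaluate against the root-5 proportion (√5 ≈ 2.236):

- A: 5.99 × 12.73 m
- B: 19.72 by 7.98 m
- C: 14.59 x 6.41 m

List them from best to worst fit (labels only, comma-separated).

C, A, B

A: 12.73/5.99 ≈ 2.125 → |2.125 − 2.236| = 0.111
B: 19.72/7.98 ≈ 2.471 → |2.471 − 2.236| = 0.235
C: 14.59/6.41 ≈ 2.276 → |2.276 − 2.236| = 0.040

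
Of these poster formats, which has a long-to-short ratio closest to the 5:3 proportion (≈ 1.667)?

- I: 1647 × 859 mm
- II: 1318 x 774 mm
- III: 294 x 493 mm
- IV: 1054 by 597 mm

III

Target 5:3 ≈ 1.667.
I: 1.917 (Δ0.250)  II: 1.703 (Δ0.036)  III: 1.677 (Δ0.010)  IV: 1.765 (Δ0.098)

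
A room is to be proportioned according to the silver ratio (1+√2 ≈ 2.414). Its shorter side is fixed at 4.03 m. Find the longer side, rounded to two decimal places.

9.73 m

silver ratio ≈ 2.41421.
Longer side = 4.03 × 2.41421 ≈ 9.7293 → 9.73 m.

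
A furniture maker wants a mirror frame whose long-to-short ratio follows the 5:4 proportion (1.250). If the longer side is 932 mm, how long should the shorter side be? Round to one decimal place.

745.6 mm

5:4 = 1.25000.
Shorter side = 932 ÷ 1.25000 ≈ 745.600 → 745.6 mm.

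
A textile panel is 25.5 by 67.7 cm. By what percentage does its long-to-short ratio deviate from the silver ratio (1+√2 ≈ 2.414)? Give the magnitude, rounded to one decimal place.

Ratio = 67.7 / 25.5 ≈ 2.6549.
Ideal silver ratio ≈ 2.4142. |2.6549 − 2.4142| / 2.4142 ≈ 9.97% → 10.0%.

10.0%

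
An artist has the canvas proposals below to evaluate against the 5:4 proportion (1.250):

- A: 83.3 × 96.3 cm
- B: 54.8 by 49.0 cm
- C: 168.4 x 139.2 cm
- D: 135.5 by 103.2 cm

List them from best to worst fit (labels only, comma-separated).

C, D, A, B

Ratios: A = 96.3 / 83.3 ≈ 1.156; B = 54.8 / 49.0 ≈ 1.118; C = 168.4 / 139.2 ≈ 1.210; D = 135.5 / 103.2 ≈ 1.313.
|Δ from 1.250|: A 0.094; B 0.132; C 0.040; D 0.063.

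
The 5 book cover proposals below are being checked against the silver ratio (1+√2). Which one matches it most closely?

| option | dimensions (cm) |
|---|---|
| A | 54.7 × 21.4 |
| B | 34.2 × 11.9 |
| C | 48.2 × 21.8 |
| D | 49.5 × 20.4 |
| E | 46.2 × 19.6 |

Ratios (long/short): A ≈ 2.556; B ≈ 2.874; C ≈ 2.211; D ≈ 2.426; E ≈ 2.357.
silver ratio ≈ 2.414; option D is nearest (Δ 0.012).

D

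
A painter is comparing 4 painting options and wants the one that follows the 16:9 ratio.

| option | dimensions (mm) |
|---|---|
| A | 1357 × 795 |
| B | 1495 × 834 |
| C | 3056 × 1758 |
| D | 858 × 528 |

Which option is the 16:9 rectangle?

Ratios (long/short): A ≈ 1.707; B ≈ 1.793; C ≈ 1.738; D ≈ 1.625.
16:9 ≈ 1.778; option B is nearest (Δ 0.015).

B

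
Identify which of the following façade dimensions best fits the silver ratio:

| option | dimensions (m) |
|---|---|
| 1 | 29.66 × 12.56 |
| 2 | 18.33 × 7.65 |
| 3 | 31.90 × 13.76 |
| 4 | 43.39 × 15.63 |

2

Target silver ratio ≈ 2.414.
1: 2.361 (Δ0.053)  2: 2.396 (Δ0.018)  3: 2.318 (Δ0.096)  4: 2.776 (Δ0.362)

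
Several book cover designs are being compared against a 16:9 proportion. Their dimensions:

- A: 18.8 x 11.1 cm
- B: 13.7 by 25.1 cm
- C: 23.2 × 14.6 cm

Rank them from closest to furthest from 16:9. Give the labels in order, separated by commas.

B, A, C

Ratios: A = 18.8 / 11.1 ≈ 1.694; B = 25.1 / 13.7 ≈ 1.832; C = 23.2 / 14.6 ≈ 1.589.
|Δ from 1.778|: A 0.084; B 0.054; C 0.189.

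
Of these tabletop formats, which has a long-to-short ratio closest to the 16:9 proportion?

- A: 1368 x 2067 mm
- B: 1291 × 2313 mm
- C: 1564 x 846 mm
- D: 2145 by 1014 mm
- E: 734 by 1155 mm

B

Target 16:9 ≈ 1.778.
A: 1.511 (Δ0.267)  B: 1.792 (Δ0.014)  C: 1.849 (Δ0.071)  D: 2.115 (Δ0.337)  E: 1.574 (Δ0.204)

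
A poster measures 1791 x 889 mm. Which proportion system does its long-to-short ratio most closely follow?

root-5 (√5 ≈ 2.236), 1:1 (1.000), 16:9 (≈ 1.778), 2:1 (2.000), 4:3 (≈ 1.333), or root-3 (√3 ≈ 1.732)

Ratio = 1791 / 889 ≈ 2.015.
Distances: root-5 2.236 (Δ 0.221); 1:1 1.000 (Δ 1.015); 16:9 1.778 (Δ 0.237); 2:1 2.000 (Δ 0.015); 4:3 1.333 (Δ 0.682); root-3 1.732 (Δ 0.283).

2:1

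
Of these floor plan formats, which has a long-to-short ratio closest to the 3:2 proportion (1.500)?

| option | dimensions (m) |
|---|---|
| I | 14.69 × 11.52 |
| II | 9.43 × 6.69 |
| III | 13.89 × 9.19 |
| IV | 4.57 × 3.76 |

Ratios (long/short): I ≈ 1.275; II ≈ 1.410; III ≈ 1.511; IV ≈ 1.215.
3:2 ≈ 1.500; option III is nearest (Δ 0.011).

III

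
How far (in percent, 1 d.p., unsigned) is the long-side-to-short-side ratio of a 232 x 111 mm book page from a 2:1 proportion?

Ratio = 232 / 111 ≈ 2.0901.
Ideal 2:1 = 2.0000. |2.0901 − 2.0000| / 2.0000 ≈ 4.51% → 4.5%.

4.5%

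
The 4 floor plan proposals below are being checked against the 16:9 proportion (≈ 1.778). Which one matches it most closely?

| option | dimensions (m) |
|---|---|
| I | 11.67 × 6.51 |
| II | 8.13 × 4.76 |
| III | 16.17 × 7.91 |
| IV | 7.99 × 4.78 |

I

Ratios (long/short): I ≈ 1.793; II ≈ 1.708; III ≈ 2.044; IV ≈ 1.672.
16:9 ≈ 1.778; option I is nearest (Δ 0.015).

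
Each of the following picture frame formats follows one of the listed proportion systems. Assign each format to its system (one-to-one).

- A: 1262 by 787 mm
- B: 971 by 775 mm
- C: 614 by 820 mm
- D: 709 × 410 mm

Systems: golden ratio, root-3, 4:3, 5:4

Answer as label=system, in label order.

Ratios: A ≈ 1.604; B ≈ 1.253; C ≈ 1.336; D ≈ 1.729.
Targets: golden ratio ≈ 1.618; root-3 ≈ 1.732; 4:3 ≈ 1.333; 5:4 ≈ 1.250.

A=golden ratio, B=5:4, C=4:3, D=root-3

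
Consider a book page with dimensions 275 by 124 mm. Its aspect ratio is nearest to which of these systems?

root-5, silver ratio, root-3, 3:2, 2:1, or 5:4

275/124 ≈ 2.218. Nearest candidates are root-5 (2.236, off by 0.018) and silver ratio (2.414, off by 0.196).

root-5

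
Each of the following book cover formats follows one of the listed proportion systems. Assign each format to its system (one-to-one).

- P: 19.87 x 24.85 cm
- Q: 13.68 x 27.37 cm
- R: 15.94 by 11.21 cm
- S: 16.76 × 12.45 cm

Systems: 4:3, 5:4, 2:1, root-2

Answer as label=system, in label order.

P=5:4, Q=2:1, R=root-2, S=4:3

P = 24.85/19.87 ≈ 1.251 → 5:4 (1.250)
Q = 27.37/13.68 ≈ 2.001 → 2:1 (2.000)
R = 15.94/11.21 ≈ 1.422 → root-2 (1.414)
S = 16.76/12.45 ≈ 1.346 → 4:3 (1.333)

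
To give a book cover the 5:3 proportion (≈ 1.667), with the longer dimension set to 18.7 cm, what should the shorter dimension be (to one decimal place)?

5:3 ≈ 1.66667.
Shorter side = 18.7 ÷ 1.66667 ≈ 11.220 → 11.2 cm.

11.2 cm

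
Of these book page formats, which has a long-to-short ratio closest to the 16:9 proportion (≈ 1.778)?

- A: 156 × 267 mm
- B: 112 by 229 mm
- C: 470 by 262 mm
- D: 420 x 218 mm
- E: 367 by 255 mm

Target 16:9 ≈ 1.778.
A: 1.712 (Δ0.066)  B: 2.045 (Δ0.267)  C: 1.794 (Δ0.016)  D: 1.927 (Δ0.149)  E: 1.439 (Δ0.339)

C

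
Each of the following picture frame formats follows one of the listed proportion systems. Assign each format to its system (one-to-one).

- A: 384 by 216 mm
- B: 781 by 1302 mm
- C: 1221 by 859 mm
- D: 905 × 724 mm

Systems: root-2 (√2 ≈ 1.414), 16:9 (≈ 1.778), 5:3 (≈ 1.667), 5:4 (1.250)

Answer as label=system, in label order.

A = 384/216 ≈ 1.778 → 16:9 (1.778)
B = 1302/781 ≈ 1.667 → 5:3 (1.667)
C = 1221/859 ≈ 1.421 → root-2 (1.414)
D = 905/724 ≈ 1.250 → 5:4 (1.250)

A=16:9, B=5:3, C=root-2, D=5:4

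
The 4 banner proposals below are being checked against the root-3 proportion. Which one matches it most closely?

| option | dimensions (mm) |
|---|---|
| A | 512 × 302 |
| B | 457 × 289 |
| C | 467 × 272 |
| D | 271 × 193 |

Ratios (long/short): A ≈ 1.695; B ≈ 1.581; C ≈ 1.717; D ≈ 1.404.
root-3 ≈ 1.732; option C is nearest (Δ 0.015).

C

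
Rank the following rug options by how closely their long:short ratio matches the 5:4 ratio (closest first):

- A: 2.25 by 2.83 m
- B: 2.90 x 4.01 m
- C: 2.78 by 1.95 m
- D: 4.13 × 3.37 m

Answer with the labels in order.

A, D, B, C

A: 2.83/2.25 ≈ 1.258 → |1.258 − 1.250| = 0.008
B: 4.01/2.90 ≈ 1.383 → |1.383 − 1.250| = 0.133
C: 2.78/1.95 ≈ 1.426 → |1.426 − 1.250| = 0.176
D: 4.13/3.37 ≈ 1.226 → |1.226 − 1.250| = 0.024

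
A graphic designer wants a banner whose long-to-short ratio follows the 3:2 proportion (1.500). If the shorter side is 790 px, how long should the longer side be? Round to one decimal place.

1185.0 px

3:2 = 1.50000.
Longer side = 790 × 1.50000 ≈ 1185.000 → 1185.0 px.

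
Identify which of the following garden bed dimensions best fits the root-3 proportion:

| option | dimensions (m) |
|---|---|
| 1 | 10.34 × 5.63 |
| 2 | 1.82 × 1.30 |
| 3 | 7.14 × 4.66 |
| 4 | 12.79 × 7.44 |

4

Ratios (long/short): 1 ≈ 1.837; 2 ≈ 1.400; 3 ≈ 1.532; 4 ≈ 1.719.
root-3 ≈ 1.732; option 4 is nearest (Δ 0.013).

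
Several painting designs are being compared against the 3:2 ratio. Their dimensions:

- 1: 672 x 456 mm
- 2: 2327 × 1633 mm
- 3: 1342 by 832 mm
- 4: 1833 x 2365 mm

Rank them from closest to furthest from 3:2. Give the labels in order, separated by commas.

Ratios: 1 = 672 / 456 ≈ 1.474; 2 = 2327 / 1633 ≈ 1.425; 3 = 1342 / 832 ≈ 1.613; 4 = 2365 / 1833 ≈ 1.290.
|Δ from 1.500|: 1 0.026; 2 0.075; 3 0.113; 4 0.210.

1, 2, 3, 4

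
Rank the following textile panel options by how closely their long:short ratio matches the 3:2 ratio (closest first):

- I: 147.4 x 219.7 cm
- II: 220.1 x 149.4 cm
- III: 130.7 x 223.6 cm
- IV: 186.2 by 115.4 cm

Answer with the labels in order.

I: 219.7/147.4 ≈ 1.491 → |1.491 − 1.500| = 0.009
II: 220.1/149.4 ≈ 1.473 → |1.473 − 1.500| = 0.027
III: 223.6/130.7 ≈ 1.711 → |1.711 − 1.500| = 0.211
IV: 186.2/115.4 ≈ 1.614 → |1.614 − 1.500| = 0.114

I, II, IV, III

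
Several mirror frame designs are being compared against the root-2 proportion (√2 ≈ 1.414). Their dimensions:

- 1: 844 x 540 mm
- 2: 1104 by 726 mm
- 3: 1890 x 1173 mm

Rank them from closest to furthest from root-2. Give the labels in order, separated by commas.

2, 1, 3

1: 844/540 ≈ 1.563 → |1.563 − 1.414| = 0.149
2: 1104/726 ≈ 1.521 → |1.521 − 1.414| = 0.107
3: 1890/1173 ≈ 1.611 → |1.611 − 1.414| = 0.197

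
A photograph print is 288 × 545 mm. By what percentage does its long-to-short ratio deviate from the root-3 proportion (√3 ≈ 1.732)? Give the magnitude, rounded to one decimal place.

Ratio = 545 / 288 ≈ 1.8924.
Ideal root-3 ≈ 1.7321. |1.8924 − 1.7321| / 1.7321 ≈ 9.25% → 9.3%.

9.3%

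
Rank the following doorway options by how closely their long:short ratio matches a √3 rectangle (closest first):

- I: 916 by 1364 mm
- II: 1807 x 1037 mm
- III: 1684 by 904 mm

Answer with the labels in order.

II, III, I

Ratios: I = 1364 / 916 ≈ 1.489; II = 1807 / 1037 ≈ 1.743; III = 1684 / 904 ≈ 1.863.
|Δ from 1.732|: I 0.243; II 0.011; III 0.131.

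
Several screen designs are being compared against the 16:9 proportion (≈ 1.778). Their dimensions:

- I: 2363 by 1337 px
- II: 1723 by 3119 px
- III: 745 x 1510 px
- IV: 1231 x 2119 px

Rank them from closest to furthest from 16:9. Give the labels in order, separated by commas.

I, II, IV, III

Ratios: I = 2363 / 1337 ≈ 1.767; II = 3119 / 1723 ≈ 1.810; III = 1510 / 745 ≈ 2.027; IV = 2119 / 1231 ≈ 1.721.
|Δ from 1.778|: I 0.011; II 0.032; III 0.249; IV 0.057.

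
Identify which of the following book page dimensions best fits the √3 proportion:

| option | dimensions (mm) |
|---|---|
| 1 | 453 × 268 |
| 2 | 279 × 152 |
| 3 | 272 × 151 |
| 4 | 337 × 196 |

Ratios (long/short): 1 ≈ 1.690; 2 ≈ 1.836; 3 ≈ 1.801; 4 ≈ 1.719.
root-3 ≈ 1.732; option 4 is nearest (Δ 0.013).

4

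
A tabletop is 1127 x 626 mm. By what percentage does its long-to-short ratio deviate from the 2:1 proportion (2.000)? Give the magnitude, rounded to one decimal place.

Ratio = 1127 / 626 ≈ 1.8003.
Ideal 2:1 = 2.0000. |1.8003 − 2.0000| / 2.0000 ≈ 9.98% → 10.0%.

10.0%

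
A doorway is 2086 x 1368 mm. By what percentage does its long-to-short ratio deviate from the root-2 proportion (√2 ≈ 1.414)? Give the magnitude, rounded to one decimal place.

7.8%

Ratio = 2086 / 1368 ≈ 1.5249.
Ideal root-2 ≈ 1.4142. |1.5249 − 1.4142| / 1.4142 ≈ 7.83% → 7.8%.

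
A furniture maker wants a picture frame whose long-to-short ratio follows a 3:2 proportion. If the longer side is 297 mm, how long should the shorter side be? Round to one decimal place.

3:2 = 1.50000.
Shorter side = 297 ÷ 1.50000 ≈ 198.000 → 198.0 mm.

198.0 mm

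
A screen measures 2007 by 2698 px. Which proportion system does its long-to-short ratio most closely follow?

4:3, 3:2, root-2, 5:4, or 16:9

4:3

Ratio = 2698 / 2007 ≈ 1.344.
Distances: 4:3 1.333 (Δ 0.011); 3:2 1.500 (Δ 0.156); root-2 1.414 (Δ 0.070); 5:4 1.250 (Δ 0.094); 16:9 1.778 (Δ 0.434).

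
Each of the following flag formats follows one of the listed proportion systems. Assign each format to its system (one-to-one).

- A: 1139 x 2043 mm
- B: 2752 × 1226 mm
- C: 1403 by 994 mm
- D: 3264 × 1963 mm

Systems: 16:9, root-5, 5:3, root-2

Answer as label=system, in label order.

A = 2043/1139 ≈ 1.794 → 16:9 (1.778)
B = 2752/1226 ≈ 2.245 → root-5 (2.236)
C = 1403/994 ≈ 1.411 → root-2 (1.414)
D = 3264/1963 ≈ 1.663 → 5:3 (1.667)

A=16:9, B=root-5, C=root-2, D=5:3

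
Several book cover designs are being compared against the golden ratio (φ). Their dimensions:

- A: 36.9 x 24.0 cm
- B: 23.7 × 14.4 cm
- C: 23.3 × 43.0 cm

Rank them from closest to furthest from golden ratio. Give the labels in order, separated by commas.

A: 36.9/24.0 ≈ 1.537 → |1.537 − 1.618| = 0.081
B: 23.7/14.4 ≈ 1.646 → |1.646 − 1.618| = 0.028
C: 43.0/23.3 ≈ 1.845 → |1.845 − 1.618| = 0.227

B, A, C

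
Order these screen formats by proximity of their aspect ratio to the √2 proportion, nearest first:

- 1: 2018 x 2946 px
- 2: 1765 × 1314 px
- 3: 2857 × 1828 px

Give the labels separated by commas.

Ratios: 1 = 2946 / 2018 ≈ 1.460; 2 = 1765 / 1314 ≈ 1.343; 3 = 2857 / 1828 ≈ 1.563.
|Δ from 1.414|: 1 0.046; 2 0.071; 3 0.149.

1, 2, 3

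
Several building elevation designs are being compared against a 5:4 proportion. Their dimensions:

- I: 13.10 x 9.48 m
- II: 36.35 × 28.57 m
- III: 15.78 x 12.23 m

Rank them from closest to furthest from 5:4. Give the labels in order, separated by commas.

I: 13.10/9.48 ≈ 1.382 → |1.382 − 1.250| = 0.132
II: 36.35/28.57 ≈ 1.272 → |1.272 − 1.250| = 0.022
III: 15.78/12.23 ≈ 1.290 → |1.290 − 1.250| = 0.040

II, III, I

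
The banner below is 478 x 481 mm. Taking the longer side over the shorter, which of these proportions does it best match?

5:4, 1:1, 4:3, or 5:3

1:1

Ratio = 481 / 478 ≈ 1.006.
Distances: 5:4 1.250 (Δ 0.244); 1:1 1.000 (Δ 0.006); 4:3 1.333 (Δ 0.327); 5:3 1.667 (Δ 0.661).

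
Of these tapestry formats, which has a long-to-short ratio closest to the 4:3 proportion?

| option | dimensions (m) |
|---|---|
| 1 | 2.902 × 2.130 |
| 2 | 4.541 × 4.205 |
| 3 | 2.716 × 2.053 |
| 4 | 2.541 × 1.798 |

Target 4:3 ≈ 1.333.
1: 1.362 (Δ0.029)  2: 1.080 (Δ0.253)  3: 1.323 (Δ0.010)  4: 1.413 (Δ0.080)

3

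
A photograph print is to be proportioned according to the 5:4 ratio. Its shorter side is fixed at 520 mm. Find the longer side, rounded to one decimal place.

650.0 mm

5:4 = 1.25000.
Longer side = 520 × 1.25000 ≈ 650.000 → 650.0 mm.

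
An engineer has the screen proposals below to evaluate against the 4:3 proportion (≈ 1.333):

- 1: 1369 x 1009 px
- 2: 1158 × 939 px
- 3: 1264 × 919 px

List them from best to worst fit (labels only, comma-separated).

1, 3, 2

Ratios: 1 = 1369 / 1009 ≈ 1.357; 2 = 1158 / 939 ≈ 1.233; 3 = 1264 / 919 ≈ 1.375.
|Δ from 1.333|: 1 0.024; 2 0.100; 3 0.042.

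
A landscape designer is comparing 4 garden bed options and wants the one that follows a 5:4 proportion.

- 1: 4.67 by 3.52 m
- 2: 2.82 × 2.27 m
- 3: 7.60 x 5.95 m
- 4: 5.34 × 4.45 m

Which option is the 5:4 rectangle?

2

Target 5:4 ≈ 1.250.
1: 1.327 (Δ0.077)  2: 1.242 (Δ0.008)  3: 1.277 (Δ0.027)  4: 1.200 (Δ0.050)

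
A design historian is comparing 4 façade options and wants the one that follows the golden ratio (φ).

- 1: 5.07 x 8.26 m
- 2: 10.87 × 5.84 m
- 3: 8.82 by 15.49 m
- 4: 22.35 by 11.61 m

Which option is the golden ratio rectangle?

Ratios (long/short): 1 ≈ 1.629; 2 ≈ 1.861; 3 ≈ 1.756; 4 ≈ 1.925.
golden ratio ≈ 1.618; option 1 is nearest (Δ 0.011).

1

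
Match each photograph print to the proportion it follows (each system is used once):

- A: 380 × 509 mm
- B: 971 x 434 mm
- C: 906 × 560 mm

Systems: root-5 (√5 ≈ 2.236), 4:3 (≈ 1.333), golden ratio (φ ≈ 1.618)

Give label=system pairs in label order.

A=4:3, B=root-5, C=golden ratio

A = 509/380 ≈ 1.339 → 4:3 (1.333)
B = 971/434 ≈ 2.237 → root-5 (2.236)
C = 906/560 ≈ 1.618 → golden ratio (1.618)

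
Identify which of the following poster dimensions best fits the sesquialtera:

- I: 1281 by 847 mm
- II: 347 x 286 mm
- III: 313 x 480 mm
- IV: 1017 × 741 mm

I

Ratios (long/short): I ≈ 1.512; II ≈ 1.213; III ≈ 1.534; IV ≈ 1.372.
3:2 ≈ 1.500; option I is nearest (Δ 0.012).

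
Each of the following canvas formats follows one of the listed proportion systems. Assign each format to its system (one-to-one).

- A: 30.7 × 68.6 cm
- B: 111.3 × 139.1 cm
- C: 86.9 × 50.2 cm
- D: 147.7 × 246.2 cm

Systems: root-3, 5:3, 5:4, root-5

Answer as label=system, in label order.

Ratios: A ≈ 2.235; B ≈ 1.250; C ≈ 1.731; D ≈ 1.667.
Targets: root-3 ≈ 1.732; 5:3 ≈ 1.667; 5:4 ≈ 1.250; root-5 ≈ 2.236.

A=root-5, B=5:4, C=root-3, D=5:3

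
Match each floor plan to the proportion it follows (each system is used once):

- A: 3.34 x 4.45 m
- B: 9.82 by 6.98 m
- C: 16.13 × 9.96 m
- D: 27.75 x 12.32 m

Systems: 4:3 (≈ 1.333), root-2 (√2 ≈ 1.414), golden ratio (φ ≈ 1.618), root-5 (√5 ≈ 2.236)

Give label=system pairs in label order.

Ratios: A ≈ 1.332; B ≈ 1.407; C ≈ 1.619; D ≈ 2.252.
Targets: 4:3 ≈ 1.333; root-2 ≈ 1.414; golden ratio ≈ 1.618; root-5 ≈ 2.236.

A=4:3, B=root-2, C=golden ratio, D=root-5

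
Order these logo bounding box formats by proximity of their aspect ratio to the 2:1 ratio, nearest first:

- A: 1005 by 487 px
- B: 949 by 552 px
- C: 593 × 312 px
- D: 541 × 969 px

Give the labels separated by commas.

A, C, D, B

A: 1005/487 ≈ 2.064 → |2.064 − 2.000| = 0.064
B: 949/552 ≈ 1.719 → |1.719 − 2.000| = 0.281
C: 593/312 ≈ 1.901 → |1.901 − 2.000| = 0.099
D: 969/541 ≈ 1.791 → |1.791 − 2.000| = 0.209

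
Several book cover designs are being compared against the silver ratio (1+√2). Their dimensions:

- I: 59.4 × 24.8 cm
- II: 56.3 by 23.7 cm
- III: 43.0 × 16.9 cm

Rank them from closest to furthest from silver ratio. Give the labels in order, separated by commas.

I: 59.4/24.8 ≈ 2.395 → |2.395 − 2.414| = 0.019
II: 56.3/23.7 ≈ 2.376 → |2.376 − 2.414| = 0.038
III: 43.0/16.9 ≈ 2.544 → |2.544 − 2.414| = 0.130

I, II, III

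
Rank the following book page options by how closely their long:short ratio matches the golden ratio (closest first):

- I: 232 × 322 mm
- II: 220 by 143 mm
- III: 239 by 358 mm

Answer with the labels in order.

II, III, I

Ratios: I = 322 / 232 ≈ 1.388; II = 220 / 143 ≈ 1.538; III = 358 / 239 ≈ 1.498.
|Δ from 1.618|: I 0.230; II 0.080; III 0.120.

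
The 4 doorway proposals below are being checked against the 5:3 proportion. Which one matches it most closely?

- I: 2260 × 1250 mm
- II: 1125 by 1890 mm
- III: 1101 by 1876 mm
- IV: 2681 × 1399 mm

II

Target 5:3 ≈ 1.667.
I: 1.808 (Δ0.141)  II: 1.680 (Δ0.013)  III: 1.704 (Δ0.037)  IV: 1.916 (Δ0.249)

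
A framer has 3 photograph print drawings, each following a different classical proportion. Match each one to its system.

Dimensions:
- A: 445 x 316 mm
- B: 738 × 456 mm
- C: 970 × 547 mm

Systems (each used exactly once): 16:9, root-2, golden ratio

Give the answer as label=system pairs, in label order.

A = 445/316 ≈ 1.408 → root-2 (1.414)
B = 738/456 ≈ 1.618 → golden ratio (1.618)
C = 970/547 ≈ 1.773 → 16:9 (1.778)

A=root-2, B=golden ratio, C=16:9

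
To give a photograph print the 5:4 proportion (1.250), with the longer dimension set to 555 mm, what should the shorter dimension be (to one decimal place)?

5:4 = 1.25000.
Shorter side = 555 ÷ 1.25000 ≈ 444.000 → 444.0 mm.

444.0 mm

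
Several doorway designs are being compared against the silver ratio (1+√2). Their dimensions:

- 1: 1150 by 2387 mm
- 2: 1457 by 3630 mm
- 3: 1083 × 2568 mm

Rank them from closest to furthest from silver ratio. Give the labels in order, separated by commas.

3, 2, 1

Ratios: 1 = 2387 / 1150 ≈ 2.076; 2 = 3630 / 1457 ≈ 2.491; 3 = 2568 / 1083 ≈ 2.371.
|Δ from 2.414|: 1 0.338; 2 0.077; 3 0.043.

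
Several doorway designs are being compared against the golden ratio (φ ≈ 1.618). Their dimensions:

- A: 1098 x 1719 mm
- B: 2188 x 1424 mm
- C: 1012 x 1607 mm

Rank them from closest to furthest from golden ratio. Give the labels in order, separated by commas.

C, A, B

Ratios: A = 1719 / 1098 ≈ 1.566; B = 2188 / 1424 ≈ 1.537; C = 1607 / 1012 ≈ 1.588.
|Δ from 1.618|: A 0.052; B 0.081; C 0.030.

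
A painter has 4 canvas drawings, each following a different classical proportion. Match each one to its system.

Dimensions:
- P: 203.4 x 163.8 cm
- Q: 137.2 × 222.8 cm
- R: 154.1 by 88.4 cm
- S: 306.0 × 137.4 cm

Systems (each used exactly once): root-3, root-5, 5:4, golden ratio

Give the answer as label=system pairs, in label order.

P = 203.4/163.8 ≈ 1.242 → 5:4 (1.250)
Q = 222.8/137.2 ≈ 1.624 → golden ratio (1.618)
R = 154.1/88.4 ≈ 1.743 → root-3 (1.732)
S = 306.0/137.4 ≈ 2.227 → root-5 (2.236)

P=5:4, Q=golden ratio, R=root-3, S=root-5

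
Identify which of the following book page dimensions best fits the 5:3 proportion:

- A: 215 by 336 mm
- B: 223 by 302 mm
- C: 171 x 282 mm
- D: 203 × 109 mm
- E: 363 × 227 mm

C

Target 5:3 ≈ 1.667.
A: 1.563 (Δ0.104)  B: 1.354 (Δ0.313)  C: 1.649 (Δ0.018)  D: 1.862 (Δ0.195)  E: 1.599 (Δ0.068)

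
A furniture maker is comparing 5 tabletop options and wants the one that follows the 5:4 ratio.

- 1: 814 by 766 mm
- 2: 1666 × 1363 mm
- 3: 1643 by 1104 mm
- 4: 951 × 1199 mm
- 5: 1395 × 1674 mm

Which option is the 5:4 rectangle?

4

Target 5:4 ≈ 1.250.
1: 1.063 (Δ0.187)  2: 1.222 (Δ0.028)  3: 1.488 (Δ0.238)  4: 1.261 (Δ0.011)  5: 1.200 (Δ0.050)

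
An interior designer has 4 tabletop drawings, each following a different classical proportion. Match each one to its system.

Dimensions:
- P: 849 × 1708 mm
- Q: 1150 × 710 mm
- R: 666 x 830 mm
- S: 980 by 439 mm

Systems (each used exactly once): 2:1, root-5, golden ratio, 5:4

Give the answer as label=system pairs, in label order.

Ratios: P ≈ 2.012; Q ≈ 1.620; R ≈ 1.246; S ≈ 2.232.
Targets: 2:1 ≈ 2.000; root-5 ≈ 2.236; golden ratio ≈ 1.618; 5:4 ≈ 1.250.

P=2:1, Q=golden ratio, R=5:4, S=root-5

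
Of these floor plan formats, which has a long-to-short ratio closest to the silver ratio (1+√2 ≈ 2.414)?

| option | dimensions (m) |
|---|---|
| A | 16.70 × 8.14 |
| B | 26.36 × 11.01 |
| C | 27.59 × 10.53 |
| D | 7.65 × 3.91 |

B

Target silver ratio ≈ 2.414.
A: 2.052 (Δ0.362)  B: 2.394 (Δ0.020)  C: 2.620 (Δ0.206)  D: 1.957 (Δ0.457)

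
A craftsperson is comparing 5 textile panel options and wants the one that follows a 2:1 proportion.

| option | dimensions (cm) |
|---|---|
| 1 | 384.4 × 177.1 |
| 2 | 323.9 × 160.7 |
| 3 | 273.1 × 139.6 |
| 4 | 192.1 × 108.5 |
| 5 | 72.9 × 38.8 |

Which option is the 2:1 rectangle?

2

Target 2:1 ≈ 2.000.
1: 2.171 (Δ0.171)  2: 2.016 (Δ0.016)  3: 1.956 (Δ0.044)  4: 1.771 (Δ0.229)  5: 1.879 (Δ0.121)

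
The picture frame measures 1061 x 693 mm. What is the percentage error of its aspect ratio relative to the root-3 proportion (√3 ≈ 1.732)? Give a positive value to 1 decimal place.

Ratio = 1061 / 693 ≈ 1.5310.
Ideal root-3 ≈ 1.7321. |1.5310 − 1.7321| / 1.7321 ≈ 11.61% → 11.6%.

11.6%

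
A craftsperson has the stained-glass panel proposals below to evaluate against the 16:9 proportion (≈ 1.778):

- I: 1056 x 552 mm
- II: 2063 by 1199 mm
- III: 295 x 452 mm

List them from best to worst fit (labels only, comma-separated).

Ratios: I = 1056 / 552 ≈ 1.913; II = 2063 / 1199 ≈ 1.721; III = 452 / 295 ≈ 1.532.
|Δ from 1.778|: I 0.135; II 0.057; III 0.246.

II, I, III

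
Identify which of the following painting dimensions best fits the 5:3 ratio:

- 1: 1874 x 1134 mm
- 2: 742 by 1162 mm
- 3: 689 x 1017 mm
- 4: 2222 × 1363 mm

Target 5:3 ≈ 1.667.
1: 1.653 (Δ0.014)  2: 1.566 (Δ0.101)  3: 1.476 (Δ0.191)  4: 1.630 (Δ0.037)

1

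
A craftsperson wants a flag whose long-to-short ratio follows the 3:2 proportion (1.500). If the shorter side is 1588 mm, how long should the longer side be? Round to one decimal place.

2382.0 mm

3:2 = 1.50000.
Longer side = 1588 × 1.50000 ≈ 2382.000 → 2382.0 mm.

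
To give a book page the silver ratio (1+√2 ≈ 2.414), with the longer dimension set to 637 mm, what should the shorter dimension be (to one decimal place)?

263.9 mm

silver ratio ≈ 2.41421.
Shorter side = 637 ÷ 2.41421 ≈ 263.854 → 263.9 mm.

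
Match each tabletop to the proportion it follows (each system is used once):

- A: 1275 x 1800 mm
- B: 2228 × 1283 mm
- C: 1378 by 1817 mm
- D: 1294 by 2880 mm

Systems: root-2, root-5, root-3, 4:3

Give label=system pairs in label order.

A = 1800/1275 ≈ 1.412 → root-2 (1.414)
B = 2228/1283 ≈ 1.737 → root-3 (1.732)
C = 1817/1378 ≈ 1.319 → 4:3 (1.333)
D = 2880/1294 ≈ 2.226 → root-5 (2.236)

A=root-2, B=root-3, C=4:3, D=root-5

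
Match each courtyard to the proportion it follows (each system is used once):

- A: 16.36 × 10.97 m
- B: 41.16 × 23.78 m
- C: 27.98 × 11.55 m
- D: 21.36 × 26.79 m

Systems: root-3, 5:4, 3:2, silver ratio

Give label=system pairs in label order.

A = 16.36/10.97 ≈ 1.491 → 3:2 (1.500)
B = 41.16/23.78 ≈ 1.731 → root-3 (1.732)
C = 27.98/11.55 ≈ 2.423 → silver ratio (2.414)
D = 26.79/21.36 ≈ 1.254 → 5:4 (1.250)

A=3:2, B=root-3, C=silver ratio, D=5:4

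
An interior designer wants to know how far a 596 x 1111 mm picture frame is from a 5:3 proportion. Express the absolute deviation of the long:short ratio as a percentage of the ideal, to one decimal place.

Ratio = 1111 / 596 ≈ 1.8641.
Ideal 5:3 ≈ 1.6667. |1.8641 − 1.6667| / 1.6667 ≈ 11.84% → 11.8%.

11.8%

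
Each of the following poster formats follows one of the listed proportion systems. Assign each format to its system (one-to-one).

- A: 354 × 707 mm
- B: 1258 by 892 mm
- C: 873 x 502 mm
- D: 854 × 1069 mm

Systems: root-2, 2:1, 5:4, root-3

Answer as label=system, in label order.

A=2:1, B=root-2, C=root-3, D=5:4

A = 707/354 ≈ 1.997 → 2:1 (2.000)
B = 1258/892 ≈ 1.410 → root-2 (1.414)
C = 873/502 ≈ 1.739 → root-3 (1.732)
D = 1069/854 ≈ 1.252 → 5:4 (1.250)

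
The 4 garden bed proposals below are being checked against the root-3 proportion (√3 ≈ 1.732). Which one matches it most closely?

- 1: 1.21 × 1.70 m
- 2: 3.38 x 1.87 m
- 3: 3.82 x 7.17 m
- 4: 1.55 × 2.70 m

4

Ratios (long/short): 1 ≈ 1.405; 2 ≈ 1.807; 3 ≈ 1.877; 4 ≈ 1.742.
root-3 ≈ 1.732; option 4 is nearest (Δ 0.010).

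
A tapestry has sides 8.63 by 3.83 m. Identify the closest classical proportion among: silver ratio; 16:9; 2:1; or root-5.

root-5

Ratio = 8.63 / 3.83 ≈ 2.253.
Distances: silver ratio 2.414 (Δ 0.161); 16:9 1.778 (Δ 0.475); 2:1 2.000 (Δ 0.253); root-5 2.236 (Δ 0.017).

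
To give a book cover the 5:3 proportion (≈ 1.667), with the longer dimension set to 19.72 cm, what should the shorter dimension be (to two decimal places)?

5:3 ≈ 1.66667.
Shorter side = 19.72 ÷ 1.66667 ≈ 11.8320 → 11.83 cm.

11.83 cm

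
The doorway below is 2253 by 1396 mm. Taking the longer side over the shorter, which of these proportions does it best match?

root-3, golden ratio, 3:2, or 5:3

Ratio = 2253 / 1396 ≈ 1.614.
Distances: root-3 1.732 (Δ 0.118); golden ratio 1.618 (Δ 0.004); 3:2 1.500 (Δ 0.114); 5:3 1.667 (Δ 0.053).

golden ratio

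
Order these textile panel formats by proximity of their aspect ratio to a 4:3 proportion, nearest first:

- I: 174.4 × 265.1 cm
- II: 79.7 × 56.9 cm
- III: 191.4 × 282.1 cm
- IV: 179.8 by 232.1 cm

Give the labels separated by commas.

IV, II, III, I

I: 265.1/174.4 ≈ 1.520 → |1.520 − 1.333| = 0.187
II: 79.7/56.9 ≈ 1.401 → |1.401 − 1.333| = 0.068
III: 282.1/191.4 ≈ 1.474 → |1.474 − 1.333| = 0.141
IV: 232.1/179.8 ≈ 1.291 → |1.291 − 1.333| = 0.042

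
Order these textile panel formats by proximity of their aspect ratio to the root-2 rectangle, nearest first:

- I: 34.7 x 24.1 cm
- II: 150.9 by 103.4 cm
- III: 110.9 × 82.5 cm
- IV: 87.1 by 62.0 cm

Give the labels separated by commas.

IV, I, II, III

Ratios: I = 34.7 / 24.1 ≈ 1.440; II = 150.9 / 103.4 ≈ 1.459; III = 110.9 / 82.5 ≈ 1.344; IV = 87.1 / 62.0 ≈ 1.405.
|Δ from 1.414|: I 0.026; II 0.045; III 0.070; IV 0.009.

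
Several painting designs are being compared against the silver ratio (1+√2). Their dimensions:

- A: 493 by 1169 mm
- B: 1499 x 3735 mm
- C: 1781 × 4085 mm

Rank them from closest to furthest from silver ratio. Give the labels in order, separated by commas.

A, B, C

Ratios: A = 1169 / 493 ≈ 2.371; B = 3735 / 1499 ≈ 2.492; C = 4085 / 1781 ≈ 2.294.
|Δ from 2.414|: A 0.043; B 0.078; C 0.120.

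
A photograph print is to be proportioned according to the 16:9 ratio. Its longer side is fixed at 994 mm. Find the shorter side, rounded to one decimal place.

559.1 mm

16:9 ≈ 1.77778.
Shorter side = 994 ÷ 1.77778 ≈ 559.124 → 559.1 mm.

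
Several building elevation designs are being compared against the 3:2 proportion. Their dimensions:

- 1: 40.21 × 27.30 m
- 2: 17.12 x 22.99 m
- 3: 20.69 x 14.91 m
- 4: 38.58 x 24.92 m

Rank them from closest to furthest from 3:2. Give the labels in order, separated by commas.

1: 40.21/27.30 ≈ 1.473 → |1.473 − 1.500| = 0.027
2: 22.99/17.12 ≈ 1.343 → |1.343 − 1.500| = 0.157
3: 20.69/14.91 ≈ 1.388 → |1.388 − 1.500| = 0.112
4: 38.58/24.92 ≈ 1.548 → |1.548 − 1.500| = 0.048

1, 4, 3, 2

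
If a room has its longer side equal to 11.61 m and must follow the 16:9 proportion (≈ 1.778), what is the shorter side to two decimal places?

6.53 m

16:9 ≈ 1.77778.
Shorter side = 11.61 ÷ 1.77778 ≈ 6.5306 → 6.53 m.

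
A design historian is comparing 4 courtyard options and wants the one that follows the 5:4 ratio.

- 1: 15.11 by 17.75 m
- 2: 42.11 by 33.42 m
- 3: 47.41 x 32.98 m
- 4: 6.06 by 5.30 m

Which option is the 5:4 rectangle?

2

Ratios (long/short): 1 ≈ 1.175; 2 ≈ 1.260; 3 ≈ 1.438; 4 ≈ 1.143.
5:4 ≈ 1.250; option 2 is nearest (Δ 0.010).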